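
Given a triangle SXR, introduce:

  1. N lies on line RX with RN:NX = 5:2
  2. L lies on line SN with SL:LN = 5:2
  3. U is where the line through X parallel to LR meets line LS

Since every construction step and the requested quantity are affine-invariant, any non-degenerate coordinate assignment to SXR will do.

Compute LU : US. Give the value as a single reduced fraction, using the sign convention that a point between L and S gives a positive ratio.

LU:US = -14/39

Assign S = (0, 0), X = (1, 0), R = (0, 1) — the answer is frame-independent, so this choice is without loss of generality.
1. N lies on line RX with RN:NX = 5:2 ⇒ N = (5/7, 2/7)
2. L lies on line SN with SL:LN = 5:2 ⇒ L = (25/49, 10/49)
3. U is where the line through X parallel to LR meets line LS ⇒ U = (39/49, 78/245)
U = L + t·(S−L) with t = -14/25, so LU:US = t:(1−t) = -14/25:39/25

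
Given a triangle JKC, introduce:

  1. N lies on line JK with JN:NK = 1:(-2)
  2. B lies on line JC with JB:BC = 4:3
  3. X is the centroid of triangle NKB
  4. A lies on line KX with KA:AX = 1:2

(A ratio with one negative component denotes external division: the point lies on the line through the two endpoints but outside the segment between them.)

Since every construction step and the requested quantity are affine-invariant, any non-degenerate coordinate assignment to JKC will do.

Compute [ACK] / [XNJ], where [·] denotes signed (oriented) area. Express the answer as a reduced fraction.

[ACK]:[XNJ] = -17/12

Assign J = (0, 0), K = (1, 0), C = (0, 1) — the answer is frame-independent, so this choice is without loss of generality.
1. N lies on line JK with JN:NK = 1:(-2) ⇒ N = (-1, 0)
2. B lies on line JC with JB:BC = 4:3 ⇒ B = (0, 4/7)
3. X is the centroid of triangle NKB ⇒ X = (0, 4/21)
4. A lies on line KX with KA:AX = 1:2 ⇒ A = (2/3, 4/63)
2·[ACK] = -17/63, 2·[XNJ] = 4/21
[ACK]:[XNJ] = -17/63:4/21 = -17/12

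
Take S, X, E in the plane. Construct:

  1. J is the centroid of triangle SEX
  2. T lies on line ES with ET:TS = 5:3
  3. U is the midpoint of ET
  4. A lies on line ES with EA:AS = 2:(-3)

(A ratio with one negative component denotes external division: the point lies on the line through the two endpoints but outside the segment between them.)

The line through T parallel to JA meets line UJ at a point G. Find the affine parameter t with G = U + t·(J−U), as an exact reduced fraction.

t = -5/37

Choose coordinates S = (0, 0), X = (1, 0), E = (0, 1).
1. J is the centroid of triangle SEX ⇒ J = (1/3, 1/3)
2. T lies on line ES with ET:TS = 5:3 ⇒ T = (0, 3/8)
3. U is the midpoint of ET ⇒ U = (0, 11/16)
4. A lies on line ES with EA:AS = 2:(-3) ⇒ A = (0, 3)
through T parallel to JA: direction (-1/3, 8/3); meets UJ at G = (-5/111, 653/888)
G = U + t·(J−U) with t = -5/37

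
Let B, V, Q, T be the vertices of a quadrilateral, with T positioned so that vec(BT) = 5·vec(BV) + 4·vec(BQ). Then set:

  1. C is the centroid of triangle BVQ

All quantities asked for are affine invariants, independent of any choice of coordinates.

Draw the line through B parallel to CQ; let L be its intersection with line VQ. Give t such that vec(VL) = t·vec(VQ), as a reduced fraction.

Assign B = (0, 0), V = (1, 0), Q = (0, 1), T = (5, 4) — the answer is frame-independent, so this choice is without loss of generality.
1. C is the centroid of triangle BVQ ⇒ C = (1/3, 1/3)
through B parallel to CQ: direction (-1/3, 2/3); meets VQ at L = (-1, 2)
L = V + t·(Q−V) with t = 2

t = 2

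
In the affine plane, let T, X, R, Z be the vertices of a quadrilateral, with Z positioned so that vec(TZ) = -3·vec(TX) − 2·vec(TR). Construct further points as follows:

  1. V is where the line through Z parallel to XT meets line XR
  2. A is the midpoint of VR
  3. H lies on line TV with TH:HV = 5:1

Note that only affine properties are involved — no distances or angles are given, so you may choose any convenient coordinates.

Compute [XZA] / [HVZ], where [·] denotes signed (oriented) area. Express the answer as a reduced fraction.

[XZA]:[HVZ] = -3/2

Work in coordinates with T = (0, 0), X = (1, 0), R = (0, 1), Z = (-3, -2).
1. V is where the line through Z parallel to XT meets line XR ⇒ V = (3, -2)
2. A is the midpoint of VR ⇒ A = (3/2, -1/2)
3. H lies on line TV with TH:HV = 5:1 ⇒ H = (5/2, -5/3)
2·[XZA] = 3, 2·[HVZ] = -2
[XZA]:[HVZ] = 3:-2 = -3/2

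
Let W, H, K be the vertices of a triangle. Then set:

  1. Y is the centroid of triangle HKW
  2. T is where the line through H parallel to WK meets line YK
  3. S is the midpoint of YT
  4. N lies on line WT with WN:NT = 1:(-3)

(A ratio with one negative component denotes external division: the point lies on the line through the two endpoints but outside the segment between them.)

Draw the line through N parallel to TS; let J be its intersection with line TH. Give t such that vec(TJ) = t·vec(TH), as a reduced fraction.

t = -3/2

Set W = (0, 0), H = (1, 0), K = (0, 1); any affine frame gives the same invariant.
1. Y is the centroid of triangle HKW ⇒ Y = (1/3, 1/3)
2. T is where the line through H parallel to WK meets line YK ⇒ T = (1, -1)
3. S is the midpoint of YT ⇒ S = (2/3, -1/3)
4. N lies on line WT with WN:NT = 1:(-3) ⇒ N = (-1/2, 1/2)
through N parallel to TS: direction (-1/3, 2/3); meets TH at J = (1, -5/2)
J = T + t·(H−T) with t = -3/2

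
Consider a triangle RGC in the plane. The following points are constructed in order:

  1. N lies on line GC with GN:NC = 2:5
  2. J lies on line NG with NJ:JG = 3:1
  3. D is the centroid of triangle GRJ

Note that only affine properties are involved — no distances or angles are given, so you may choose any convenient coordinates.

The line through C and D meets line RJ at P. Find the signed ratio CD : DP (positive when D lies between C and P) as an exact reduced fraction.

Work in coordinates with R = (0, 0), G = (1, 0), C = (0, 1).
1. N lies on line GC with GN:NC = 2:5 ⇒ N = (5/7, 2/7)
2. J lies on line NG with NJ:JG = 3:1 ⇒ J = (13/14, 1/14)
3. D is the centroid of triangle GRJ ⇒ D = (9/14, 1/42)
line CD meets RJ at P = (351/560, 27/560)
D = C + t·(P−C) with t = 40/39, so CD:DP = 40/39:-1/39

CD:DP = -40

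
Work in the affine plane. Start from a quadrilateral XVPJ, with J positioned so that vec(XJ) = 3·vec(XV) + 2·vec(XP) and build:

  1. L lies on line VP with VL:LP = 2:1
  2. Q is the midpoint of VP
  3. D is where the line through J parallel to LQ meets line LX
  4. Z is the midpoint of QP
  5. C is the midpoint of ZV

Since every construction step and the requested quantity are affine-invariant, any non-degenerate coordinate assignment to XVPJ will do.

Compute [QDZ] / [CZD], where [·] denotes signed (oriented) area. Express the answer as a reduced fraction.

Work in coordinates with X = (0, 0), V = (1, 0), P = (0, 1), J = (3, 2).
1. L lies on line VP with VL:LP = 2:1 ⇒ L = (1/3, 2/3)
2. Q is the midpoint of VP ⇒ Q = (1/2, 1/2)
3. D is where the line through J parallel to LQ meets line LX ⇒ D = (5/3, 10/3)
4. Z is the midpoint of QP ⇒ Z = (1/4, 3/4)
5. C is the midpoint of ZV ⇒ C = (5/8, 3/8)
2·[QDZ] = 1, 2·[CZD] = -3/2
[QDZ]:[CZD] = 1:-3/2 = -2/3

[QDZ]:[CZD] = -2/3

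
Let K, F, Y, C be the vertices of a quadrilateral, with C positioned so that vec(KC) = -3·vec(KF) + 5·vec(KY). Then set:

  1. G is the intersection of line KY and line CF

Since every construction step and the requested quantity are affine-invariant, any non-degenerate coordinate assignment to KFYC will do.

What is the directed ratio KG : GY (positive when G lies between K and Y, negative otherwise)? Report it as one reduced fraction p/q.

KG:GY = -5

Choose coordinates K = (0, 0), F = (1, 0), Y = (0, 1), C = (-3, 5).
1. G is the intersection of line KY and line CF ⇒ G = (0, 5/4)
G = K + t·(Y−K) with t = 5/4, so KG:GY = t:(1−t) = 5/4:-1/4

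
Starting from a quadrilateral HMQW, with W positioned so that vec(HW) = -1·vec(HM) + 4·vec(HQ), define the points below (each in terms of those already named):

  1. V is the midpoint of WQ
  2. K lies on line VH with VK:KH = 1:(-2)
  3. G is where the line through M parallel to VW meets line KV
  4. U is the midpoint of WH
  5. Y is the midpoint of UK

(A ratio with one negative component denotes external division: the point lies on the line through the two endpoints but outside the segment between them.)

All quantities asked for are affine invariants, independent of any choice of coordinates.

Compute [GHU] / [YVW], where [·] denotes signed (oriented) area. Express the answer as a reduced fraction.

[GHU]:[YVW] = 6

Work in coordinates with H = (0, 0), M = (1, 0), Q = (0, 1), W = (-1, 4).
1. V is the midpoint of WQ ⇒ V = (-1/2, 5/2)
2. K lies on line VH with VK:KH = 1:(-2) ⇒ K = (-1, 5)
3. G is where the line through M parallel to VW meets line KV ⇒ G = (-3/2, 15/2)
4. U is the midpoint of WH ⇒ U = (-1/2, 2)
5. Y is the midpoint of UK ⇒ Y = (-3/4, 7/2)
2·[GHU] = -3/4, 2·[YVW] = -1/8
[GHU]:[YVW] = -3/4:-1/8 = 6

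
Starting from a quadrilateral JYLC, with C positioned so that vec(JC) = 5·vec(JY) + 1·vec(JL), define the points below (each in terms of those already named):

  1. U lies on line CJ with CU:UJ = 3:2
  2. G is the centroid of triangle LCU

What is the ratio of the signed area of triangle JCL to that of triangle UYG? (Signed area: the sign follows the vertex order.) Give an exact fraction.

[JCL]:[UYG] = -75/4

Assign J = (0, 0), Y = (1, 0), L = (0, 1), C = (5, 1) — the answer is frame-independent, so this choice is without loss of generality.
1. U lies on line CJ with CU:UJ = 3:2 ⇒ U = (2, 2/5)
2. G is the centroid of triangle LCU ⇒ G = (7/3, 4/5)
2·[JCL] = 5, 2·[UYG] = -4/15
[JCL]:[UYG] = 5:-4/15 = -75/4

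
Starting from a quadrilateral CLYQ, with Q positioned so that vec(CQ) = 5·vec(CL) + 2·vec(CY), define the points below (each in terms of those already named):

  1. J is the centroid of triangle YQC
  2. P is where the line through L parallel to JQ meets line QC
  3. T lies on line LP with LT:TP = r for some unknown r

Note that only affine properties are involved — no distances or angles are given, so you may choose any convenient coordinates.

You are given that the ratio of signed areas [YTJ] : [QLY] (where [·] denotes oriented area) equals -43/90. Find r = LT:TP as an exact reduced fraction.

r = 3/2

Assign C = (0, 0), L = (1, 0), Y = (0, 1), Q = (5, 2) — the answer is frame-independent, so this choice is without loss of generality.
1. J is the centroid of triangle YQC ⇒ J = (5/3, 1)
2. P is where the line through L parallel to JQ meets line QC ⇒ P = (-3, -6/5)
3. With LT:TP = r, write λ = r/(r+1) so T = L + λ·(P−L); T is affine-linear in λ
Every point depending on T is an affine combination of T and λ-independent points, so each such coordinate is linear in λ; the λ² term in each signed area is a multiple of (P−L)×(P−L) = 0, so 2·[YTJ] and 2·[QLY] are each linear in λ. Evaluating at λ=0 and λ=1:
  2·[YTJ] = 2·λ + 5/3,   2·[QLY] = -6
So [YTJ]:[QLY] = (2·λ + 5/3) / (-6). Setting this equal to -43/90:
  2·λ + 5/3 = -43/90·(-6)  ⇒  λ = 3/5
Then r = λ/(1−λ) = (3/5)/(2/5) = 3/2. Check: with r = 3/2, T = (-7/5, -18/25) and [YTJ]:[QLY] = -43/90 as required.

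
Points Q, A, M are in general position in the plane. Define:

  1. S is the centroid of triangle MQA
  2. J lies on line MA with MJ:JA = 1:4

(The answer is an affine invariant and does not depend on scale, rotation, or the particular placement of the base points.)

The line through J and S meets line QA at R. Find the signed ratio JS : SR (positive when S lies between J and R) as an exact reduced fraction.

Assign Q = (0, 0), A = (1, 0), M = (0, 1) — the answer is frame-independent, so this choice is without loss of generality.
1. S is the centroid of triangle MQA ⇒ S = (1/3, 1/3)
2. J lies on line MA with MJ:JA = 1:4 ⇒ J = (1/5, 4/5)
line JS meets QA at R = (3/7, 0)
S = J + t·(R−J) with t = 7/12, so JS:SR = 7/12:5/12

JS:SR = 7/5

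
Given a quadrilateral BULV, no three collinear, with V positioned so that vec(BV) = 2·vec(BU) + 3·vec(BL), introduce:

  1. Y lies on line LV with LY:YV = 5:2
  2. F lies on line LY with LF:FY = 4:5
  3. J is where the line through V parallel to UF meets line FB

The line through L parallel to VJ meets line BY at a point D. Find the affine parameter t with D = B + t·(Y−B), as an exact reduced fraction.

Work in coordinates with B = (0, 0), U = (1, 0), L = (0, 1), V = (2, 3).
1. Y lies on line LV with LY:YV = 5:2 ⇒ Y = (10/7, 17/7)
2. F lies on line LY with LF:FY = 4:5 ⇒ F = (40/63, 103/63)
3. J is where the line through V parallel to UF meets line FB ⇒ J = (11000/6489, 275/63)
through L parallel to VJ: direction (-1978/6489, 86/63); meets BY at D = (230/1421, 391/1421)
D = B + t·(Y−B) with t = 23/203

t = 23/203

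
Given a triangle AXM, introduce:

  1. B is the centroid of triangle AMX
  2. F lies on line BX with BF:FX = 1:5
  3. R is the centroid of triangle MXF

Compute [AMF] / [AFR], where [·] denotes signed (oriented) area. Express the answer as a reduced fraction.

Work in coordinates with A = (0, 0), X = (1, 0), M = (0, 1).
1. B is the centroid of triangle AMX ⇒ B = (1/3, 1/3)
2. F lies on line BX with BF:FX = 1:5 ⇒ F = (4/9, 5/18)
3. R is the centroid of triangle MXF ⇒ R = (13/27, 23/54)
2·[AMF] = -4/9, 2·[AFR] = 1/18
[AMF]:[AFR] = -4/9:1/18 = -8

[AMF]:[AFR] = -8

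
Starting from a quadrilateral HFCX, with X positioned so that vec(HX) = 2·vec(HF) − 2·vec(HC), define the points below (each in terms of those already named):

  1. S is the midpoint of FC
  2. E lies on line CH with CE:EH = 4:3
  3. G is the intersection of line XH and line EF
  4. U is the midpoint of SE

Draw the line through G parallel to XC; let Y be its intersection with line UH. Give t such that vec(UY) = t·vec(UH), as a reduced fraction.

t = 68/47

Set H = (0, 0), F = (1, 0), C = (0, 1), X = (2, -2); any affine frame gives the same invariant.
1. S is the midpoint of FC ⇒ S = (1/2, 1/2)
2. E lies on line CH with CE:EH = 4:3 ⇒ E = (0, 3/7)
3. G is the intersection of line XH and line EF ⇒ G = (-3/4, 3/4)
4. U is the midpoint of SE ⇒ U = (1/4, 13/28)
through G parallel to XC: direction (-2, 3); meets UH at Y = (-21/188, -39/188)
Y = U + t·(H−U) with t = 68/47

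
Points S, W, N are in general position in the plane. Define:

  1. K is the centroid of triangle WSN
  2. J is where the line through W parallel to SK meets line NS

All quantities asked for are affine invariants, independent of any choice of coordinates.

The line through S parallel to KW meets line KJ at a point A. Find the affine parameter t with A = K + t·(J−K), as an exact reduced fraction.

Work in coordinates with S = (0, 0), W = (1, 0), N = (0, 1).
1. K is the centroid of triangle WSN ⇒ K = (1/3, 1/3)
2. J is where the line through W parallel to SK meets line NS ⇒ J = (0, -1)
through S parallel to KW: direction (2/3, -1/3); meets KJ at A = (2/9, -1/9)
A = K + t·(J−K) with t = 1/3

t = 1/3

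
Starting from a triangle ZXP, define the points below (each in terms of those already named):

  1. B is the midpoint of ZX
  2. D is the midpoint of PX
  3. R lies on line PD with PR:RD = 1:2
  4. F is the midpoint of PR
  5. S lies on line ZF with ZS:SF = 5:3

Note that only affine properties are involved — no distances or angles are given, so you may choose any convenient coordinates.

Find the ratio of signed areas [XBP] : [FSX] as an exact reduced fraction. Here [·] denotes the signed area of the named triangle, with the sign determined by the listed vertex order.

Set Z = (0, 0), X = (1, 0), P = (0, 1); any affine frame gives the same invariant.
1. B is the midpoint of ZX ⇒ B = (1/2, 0)
2. D is the midpoint of PX ⇒ D = (1/2, 1/2)
3. R lies on line PD with PR:RD = 1:2 ⇒ R = (1/6, 5/6)
4. F is the midpoint of PR ⇒ F = (1/12, 11/12)
5. S lies on line ZF with ZS:SF = 5:3 ⇒ S = (5/96, 55/96)
2·[XBP] = -1/2, 2·[FSX] = 11/32
[XBP]:[FSX] = -1/2:11/32 = -16/11

[XBP]:[FSX] = -16/11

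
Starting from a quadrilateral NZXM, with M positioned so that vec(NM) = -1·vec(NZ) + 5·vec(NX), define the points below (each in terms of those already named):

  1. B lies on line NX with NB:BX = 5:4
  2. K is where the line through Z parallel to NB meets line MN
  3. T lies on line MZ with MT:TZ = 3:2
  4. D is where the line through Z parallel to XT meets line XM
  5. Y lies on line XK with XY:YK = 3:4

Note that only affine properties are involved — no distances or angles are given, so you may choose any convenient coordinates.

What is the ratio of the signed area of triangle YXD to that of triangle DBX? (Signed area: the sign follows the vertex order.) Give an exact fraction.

[YXD]:[DBX] = 27/14

Choose coordinates N = (0, 0), Z = (1, 0), X = (0, 1), M = (-1, 5).
1. B lies on line NX with NB:BX = 5:4 ⇒ B = (0, 5/9)
2. K is where the line through Z parallel to NB meets line MN ⇒ K = (1, -5)
3. T lies on line MZ with MT:TZ = 3:2 ⇒ T = (1/5, 2)
4. D is where the line through Z parallel to XT meets line XM ⇒ D = (2/3, -5/3)
5. Y lies on line XK with XY:YK = 3:4 ⇒ Y = (3/7, -11/7)
2·[YXD] = -4/7, 2·[DBX] = -8/27
[YXD]:[DBX] = -4/7:-8/27 = 27/14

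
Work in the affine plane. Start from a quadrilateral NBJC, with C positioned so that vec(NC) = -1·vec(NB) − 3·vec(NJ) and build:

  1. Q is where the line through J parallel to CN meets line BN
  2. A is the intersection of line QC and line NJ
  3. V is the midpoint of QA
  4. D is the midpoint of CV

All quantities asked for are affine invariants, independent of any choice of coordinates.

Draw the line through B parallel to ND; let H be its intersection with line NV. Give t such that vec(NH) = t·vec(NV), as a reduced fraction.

Work in coordinates with N = (0, 0), B = (1, 0), J = (0, 1), C = (-1, -3).
1. Q is where the line through J parallel to CN meets line BN ⇒ Q = (-1/3, 0)
2. A is the intersection of line QC and line NJ ⇒ A = (0, 3/2)
3. V is the midpoint of QA ⇒ V = (-1/6, 3/4)
4. D is the midpoint of CV ⇒ D = (-7/12, -9/8)
through B parallel to ND: direction (-7/12, -9/8); meets NV at H = (3/10, -27/20)
H = N + t·(V−N) with t = -9/5

t = -9/5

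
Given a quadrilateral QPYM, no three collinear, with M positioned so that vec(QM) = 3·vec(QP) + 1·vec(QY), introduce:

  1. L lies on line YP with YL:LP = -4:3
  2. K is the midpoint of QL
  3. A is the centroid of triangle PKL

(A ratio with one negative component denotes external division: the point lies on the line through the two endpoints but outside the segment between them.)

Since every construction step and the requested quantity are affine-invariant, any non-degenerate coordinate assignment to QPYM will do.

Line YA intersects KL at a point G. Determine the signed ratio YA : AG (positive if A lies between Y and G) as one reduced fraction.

Assign Q = (0, 0), P = (1, 0), Y = (0, 1), M = (3, 1) — the answer is frame-independent, so this choice is without loss of generality.
1. L lies on line YP with YL:LP = -4:3 ⇒ L = (4, -3)
2. K is the midpoint of QL ⇒ K = (2, -3/2)
3. A is the centroid of triangle PKL ⇒ A = (7/3, -3/2)
line YA meets KL at G = (28/9, -7/3)
A = Y + t·(G−Y) with t = 3/4, so YA:AG = 3/4:1/4

YA:AG = 3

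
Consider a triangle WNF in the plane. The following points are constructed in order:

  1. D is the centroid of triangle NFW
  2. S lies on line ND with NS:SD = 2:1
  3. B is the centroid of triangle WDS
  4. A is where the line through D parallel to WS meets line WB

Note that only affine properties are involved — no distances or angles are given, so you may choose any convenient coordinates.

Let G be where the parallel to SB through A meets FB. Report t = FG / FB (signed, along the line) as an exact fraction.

Assign W = (0, 0), N = (1, 0), F = (0, 1) — the answer is frame-independent, so this choice is without loss of generality.
1. D is the centroid of triangle NFW ⇒ D = (1/3, 1/3)
2. S lies on line ND with NS:SD = 2:1 ⇒ S = (5/9, 2/9)
3. B is the centroid of triangle WDS ⇒ B = (8/27, 5/27)
4. A is where the line through D parallel to WS meets line WB ⇒ A = (8/9, 5/9)
through A parallel to SB: direction (-7/27, -1/27); meets FB at G = (16/81, 37/81)
G = F + t·(B−F) with t = 2/3

t = 2/3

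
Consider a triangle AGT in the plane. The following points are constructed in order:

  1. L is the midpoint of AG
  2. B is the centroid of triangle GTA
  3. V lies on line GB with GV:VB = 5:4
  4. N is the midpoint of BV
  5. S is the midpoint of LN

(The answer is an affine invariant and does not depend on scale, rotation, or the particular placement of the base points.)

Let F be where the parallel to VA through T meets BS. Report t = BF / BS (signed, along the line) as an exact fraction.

t = -52/17

Set A = (0, 0), G = (1, 0), T = (0, 1); any affine frame gives the same invariant.
1. L is the midpoint of AG ⇒ L = (1/2, 0)
2. B is the centroid of triangle GTA ⇒ B = (1/3, 1/3)
3. V lies on line GB with GV:VB = 5:4 ⇒ V = (17/27, 5/27)
4. N is the midpoint of BV ⇒ N = (13/27, 7/27)
5. S is the midpoint of LN ⇒ S = (53/108, 7/54)
through T parallel to VA: direction (-17/27, -5/27); meets BS at F = (-4/27, 439/459)
F = B + t·(S−B) with t = -52/17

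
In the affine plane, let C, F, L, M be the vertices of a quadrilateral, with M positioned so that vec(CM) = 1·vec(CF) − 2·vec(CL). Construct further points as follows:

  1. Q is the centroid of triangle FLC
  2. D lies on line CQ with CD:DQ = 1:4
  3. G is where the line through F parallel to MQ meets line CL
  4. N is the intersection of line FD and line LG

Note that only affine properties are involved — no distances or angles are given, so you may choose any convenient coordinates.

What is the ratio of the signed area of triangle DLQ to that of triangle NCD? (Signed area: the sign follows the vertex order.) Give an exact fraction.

Choose coordinates C = (0, 0), F = (1, 0), L = (0, 1), M = (1, -2).
1. Q is the centroid of triangle FLC ⇒ Q = (1/3, 1/3)
2. D lies on line CQ with CD:DQ = 1:4 ⇒ D = (1/15, 1/15)
3. G is where the line through F parallel to MQ meets line CL ⇒ G = (0, 7/2)
4. N is the intersection of line FD and line LG ⇒ N = (0, 1/14)
2·[DLQ] = -4/15, 2·[NCD] = 1/210
[DLQ]:[NCD] = -4/15:1/210 = -56

[DLQ]:[NCD] = -56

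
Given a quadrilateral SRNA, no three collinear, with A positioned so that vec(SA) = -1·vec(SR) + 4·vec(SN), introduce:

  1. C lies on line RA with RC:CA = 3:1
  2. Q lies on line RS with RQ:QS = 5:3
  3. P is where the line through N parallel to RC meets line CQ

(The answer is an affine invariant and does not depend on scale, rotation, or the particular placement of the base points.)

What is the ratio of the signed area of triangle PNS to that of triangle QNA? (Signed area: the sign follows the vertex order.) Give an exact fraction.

[PNS]:[QNA] = -8/5

Assign S = (0, 0), R = (1, 0), N = (0, 1), A = (-1, 4) — the answer is frame-independent, so this choice is without loss of generality.
1. C lies on line RA with RC:CA = 3:1 ⇒ C = (-1/2, 3)
2. Q lies on line RS with RQ:QS = 5:3 ⇒ Q = (3/8, 0)
3. P is where the line through N parallel to RC meets line CQ ⇒ P = (1/5, 3/5)
2·[PNS] = 1/5, 2·[QNA] = -1/8
[PNS]:[QNA] = 1/5:-1/8 = -8/5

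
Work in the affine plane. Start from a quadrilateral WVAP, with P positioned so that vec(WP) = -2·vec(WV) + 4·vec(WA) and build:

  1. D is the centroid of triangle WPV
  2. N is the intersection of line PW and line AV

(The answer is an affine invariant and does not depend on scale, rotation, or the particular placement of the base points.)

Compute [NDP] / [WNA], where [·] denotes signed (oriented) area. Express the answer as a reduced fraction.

[NDP]:[WNA] = -2/3

Assign W = (0, 0), V = (1, 0), A = (0, 1), P = (-2, 4) — the answer is frame-independent, so this choice is without loss of generality.
1. D is the centroid of triangle WPV ⇒ D = (-1/3, 4/3)
2. N is the intersection of line PW and line AV ⇒ N = (-1, 2)
2·[NDP] = 2/3, 2·[WNA] = -1
[NDP]:[WNA] = 2/3:-1 = -2/3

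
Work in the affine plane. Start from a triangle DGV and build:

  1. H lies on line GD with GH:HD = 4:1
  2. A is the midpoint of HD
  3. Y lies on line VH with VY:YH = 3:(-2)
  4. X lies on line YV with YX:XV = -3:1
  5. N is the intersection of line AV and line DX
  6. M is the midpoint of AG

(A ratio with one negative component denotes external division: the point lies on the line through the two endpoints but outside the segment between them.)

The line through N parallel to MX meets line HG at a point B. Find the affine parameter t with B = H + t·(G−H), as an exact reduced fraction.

Work in coordinates with D = (0, 0), G = (1, 0), V = (0, 1).
1. H lies on line GD with GH:HD = 4:1 ⇒ H = (1/5, 0)
2. A is the midpoint of HD ⇒ A = (1/10, 0)
3. Y lies on line VH with VY:YH = 3:(-2) ⇒ Y = (3/5, -2)
4. X lies on line YV with YX:XV = -3:1 ⇒ X = (-3/10, 5/2)
5. N is the intersection of line AV and line DX ⇒ N = (3/5, -5)
6. M is the midpoint of AG ⇒ M = (11/20, 0)
through N parallel to MX: direction (-17/20, 5/2); meets HG at B = (-11/10, 0)
B = H + t·(G−H) with t = -13/8

t = -13/8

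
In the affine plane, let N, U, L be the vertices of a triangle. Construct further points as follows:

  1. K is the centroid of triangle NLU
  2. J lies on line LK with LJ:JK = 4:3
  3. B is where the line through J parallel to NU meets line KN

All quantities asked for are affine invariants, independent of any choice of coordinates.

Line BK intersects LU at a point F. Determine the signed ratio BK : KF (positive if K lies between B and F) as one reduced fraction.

Assign N = (0, 0), U = (1, 0), L = (0, 1) — the answer is frame-independent, so this choice is without loss of generality.
1. K is the centroid of triangle NLU ⇒ K = (1/3, 1/3)
2. J lies on line LK with LJ:JK = 4:3 ⇒ J = (4/21, 13/21)
3. B is where the line through J parallel to NU meets line KN ⇒ B = (13/21, 13/21)
line BK meets LU at F = (1/2, 1/2)
K = B + t·(F−B) with t = 12/5, so BK:KF = 12/5:-7/5

BK:KF = -12/7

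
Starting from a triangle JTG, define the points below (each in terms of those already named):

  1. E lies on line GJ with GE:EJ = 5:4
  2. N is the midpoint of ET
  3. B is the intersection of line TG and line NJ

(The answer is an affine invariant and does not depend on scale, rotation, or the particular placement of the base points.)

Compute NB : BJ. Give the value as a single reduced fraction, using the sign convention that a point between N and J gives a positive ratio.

Work in coordinates with J = (0, 0), T = (1, 0), G = (0, 1).
1. E lies on line GJ with GE:EJ = 5:4 ⇒ E = (0, 4/9)
2. N is the midpoint of ET ⇒ N = (1/2, 2/9)
3. B is the intersection of line TG and line NJ ⇒ B = (9/13, 4/13)
B = N + t·(J−N) with t = -5/13, so NB:BJ = t:(1−t) = -5/13:18/13

NB:BJ = -5/18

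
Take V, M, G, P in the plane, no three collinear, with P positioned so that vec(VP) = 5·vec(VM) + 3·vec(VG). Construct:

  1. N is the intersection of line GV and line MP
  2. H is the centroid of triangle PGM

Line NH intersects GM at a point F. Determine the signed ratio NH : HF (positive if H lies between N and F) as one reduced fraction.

NH:HF = -7/4

Choose coordinates V = (0, 0), M = (1, 0), G = (0, 1), P = (5, 3).
1. N is the intersection of line GV and line MP ⇒ N = (0, -3/4)
2. H is the centroid of triangle PGM ⇒ H = (2, 4/3)
line NH meets GM at F = (6/7, 1/7)
H = N + t·(F−N) with t = 7/3, so NH:HF = 7/3:-4/3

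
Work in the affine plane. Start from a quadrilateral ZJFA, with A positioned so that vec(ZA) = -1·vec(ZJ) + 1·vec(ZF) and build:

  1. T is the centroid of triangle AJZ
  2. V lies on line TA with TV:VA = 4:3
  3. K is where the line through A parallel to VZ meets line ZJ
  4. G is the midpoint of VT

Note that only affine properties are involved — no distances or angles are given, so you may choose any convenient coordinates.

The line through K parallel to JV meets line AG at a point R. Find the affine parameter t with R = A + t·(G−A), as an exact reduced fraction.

t = 21/5

Work in coordinates with Z = (0, 0), J = (1, 0), F = (0, 1), A = (-1, 1).
1. T is the centroid of triangle AJZ ⇒ T = (0, 1/3)
2. V lies on line TA with TV:VA = 4:3 ⇒ V = (-4/7, 5/7)
3. K is where the line through A parallel to VZ meets line ZJ ⇒ K = (-1/5, 0)
4. G is the midpoint of VT ⇒ G = (-2/7, 11/21)
through K parallel to JV: direction (-11/7, 5/7); meets AG at R = (2, -1)
R = A + t·(G−A) with t = 21/5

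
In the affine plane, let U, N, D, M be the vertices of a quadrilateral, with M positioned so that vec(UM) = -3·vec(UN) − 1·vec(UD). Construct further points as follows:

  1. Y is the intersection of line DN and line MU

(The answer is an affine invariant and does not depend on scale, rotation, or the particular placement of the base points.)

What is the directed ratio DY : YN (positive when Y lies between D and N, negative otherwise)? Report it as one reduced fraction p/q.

DY:YN = 3

Assign U = (0, 0), N = (1, 0), D = (0, 1), M = (-3, -1) — the answer is frame-independent, so this choice is without loss of generality.
1. Y is the intersection of line DN and line MU ⇒ Y = (3/4, 1/4)
Y = D + t·(N−D) with t = 3/4, so DY:YN = t:(1−t) = 3/4:1/4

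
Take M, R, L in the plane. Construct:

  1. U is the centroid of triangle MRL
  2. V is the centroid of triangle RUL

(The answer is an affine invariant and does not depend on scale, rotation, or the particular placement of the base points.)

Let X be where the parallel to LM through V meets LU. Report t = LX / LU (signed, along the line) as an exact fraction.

t = 4/3

Work in coordinates with M = (0, 0), R = (1, 0), L = (0, 1).
1. U is the centroid of triangle MRL ⇒ U = (1/3, 1/3)
2. V is the centroid of triangle RUL ⇒ V = (4/9, 4/9)
through V parallel to LM: direction (0, -1); meets LU at X = (4/9, 1/9)
X = L + t·(U−L) with t = 4/3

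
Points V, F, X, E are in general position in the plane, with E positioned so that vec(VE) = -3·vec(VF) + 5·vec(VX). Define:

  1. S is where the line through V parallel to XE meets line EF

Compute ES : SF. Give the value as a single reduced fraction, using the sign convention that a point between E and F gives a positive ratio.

ES:SF = -3/4

Assign V = (0, 0), F = (1, 0), X = (0, 1), E = (-3, 5) — the answer is frame-independent, so this choice is without loss of generality.
1. S is where the line through V parallel to XE meets line EF ⇒ S = (-15, 20)
S = E + t·(F−E) with t = -3, so ES:SF = t:(1−t) = -3:4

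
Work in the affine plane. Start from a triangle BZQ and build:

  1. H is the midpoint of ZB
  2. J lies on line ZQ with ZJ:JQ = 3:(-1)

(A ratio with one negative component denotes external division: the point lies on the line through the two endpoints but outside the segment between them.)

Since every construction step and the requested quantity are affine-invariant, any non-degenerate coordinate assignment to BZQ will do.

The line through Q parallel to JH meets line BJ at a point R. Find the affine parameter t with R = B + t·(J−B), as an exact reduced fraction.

Choose coordinates B = (0, 0), Z = (1, 0), Q = (0, 1).
1. H is the midpoint of ZB ⇒ H = (1/2, 0)
2. J lies on line ZQ with ZJ:JQ = 3:(-1) ⇒ J = (-1/2, 3/2)
through Q parallel to JH: direction (1, -3/2); meets BJ at R = (-2/3, 2)
R = B + t·(J−B) with t = 4/3

t = 4/3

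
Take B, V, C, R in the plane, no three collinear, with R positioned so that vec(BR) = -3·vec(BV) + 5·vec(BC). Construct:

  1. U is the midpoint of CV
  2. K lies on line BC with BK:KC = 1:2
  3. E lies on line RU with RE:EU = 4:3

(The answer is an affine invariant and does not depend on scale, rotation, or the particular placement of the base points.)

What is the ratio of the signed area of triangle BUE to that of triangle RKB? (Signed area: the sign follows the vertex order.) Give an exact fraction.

Work in coordinates with B = (0, 0), V = (1, 0), C = (0, 1), R = (-3, 5).
1. U is the midpoint of CV ⇒ U = (1/2, 1/2)
2. K lies on line BC with BK:KC = 1:2 ⇒ K = (0, 1/3)
3. E lies on line RU with RE:EU = 4:3 ⇒ E = (-1, 17/7)
2·[BUE] = 12/7, 2·[RKB] = -1
[BUE]:[RKB] = 12/7:-1 = -12/7

[BUE]:[RKB] = -12/7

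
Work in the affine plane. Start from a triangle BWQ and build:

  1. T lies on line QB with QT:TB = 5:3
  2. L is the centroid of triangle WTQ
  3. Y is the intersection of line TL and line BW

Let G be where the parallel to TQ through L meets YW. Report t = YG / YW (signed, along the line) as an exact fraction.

t = 11/15

Set B = (0, 0), W = (1, 0), Q = (0, 1); any affine frame gives the same invariant.
1. T lies on line QB with QT:TB = 5:3 ⇒ T = (0, 3/8)
2. L is the centroid of triangle WTQ ⇒ L = (1/3, 11/24)
3. Y is the intersection of line TL and line BW ⇒ Y = (-3/2, 0)
through L parallel to TQ: direction (0, 5/8); meets YW at G = (1/3, 0)
G = Y + t·(W−Y) with t = 11/15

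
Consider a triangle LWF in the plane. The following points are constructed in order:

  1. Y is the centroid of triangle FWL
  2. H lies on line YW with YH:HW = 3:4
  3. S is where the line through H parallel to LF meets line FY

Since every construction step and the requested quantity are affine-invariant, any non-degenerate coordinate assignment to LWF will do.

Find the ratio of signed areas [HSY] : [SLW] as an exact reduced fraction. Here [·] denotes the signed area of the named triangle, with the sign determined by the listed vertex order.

Work in coordinates with L = (0, 0), W = (1, 0), F = (0, 1).
1. Y is the centroid of triangle FWL ⇒ Y = (1/3, 1/3)
2. H lies on line YW with YH:HW = 3:4 ⇒ H = (13/21, 4/21)
3. S is where the line through H parallel to LF meets line FY ⇒ S = (13/21, -5/21)
2·[HSY] = -6/49, 2·[SLW] = -5/21
[HSY]:[SLW] = -6/49:-5/21 = 18/35

[HSY]:[SLW] = 18/35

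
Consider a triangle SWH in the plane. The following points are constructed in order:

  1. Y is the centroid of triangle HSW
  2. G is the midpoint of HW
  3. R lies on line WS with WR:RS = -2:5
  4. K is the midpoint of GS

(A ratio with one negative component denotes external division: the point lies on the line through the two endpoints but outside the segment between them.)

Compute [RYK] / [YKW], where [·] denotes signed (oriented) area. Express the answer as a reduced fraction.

[RYK]:[YKW] = 5/3

Choose coordinates S = (0, 0), W = (1, 0), H = (0, 1).
1. Y is the centroid of triangle HSW ⇒ Y = (1/3, 1/3)
2. G is the midpoint of HW ⇒ G = (1/2, 1/2)
3. R lies on line WS with WR:RS = -2:5 ⇒ R = (5/3, 0)
4. K is the midpoint of GS ⇒ K = (1/4, 1/4)
2·[RYK] = 5/36, 2·[YKW] = 1/12
[RYK]:[YKW] = 5/36:1/12 = 5/3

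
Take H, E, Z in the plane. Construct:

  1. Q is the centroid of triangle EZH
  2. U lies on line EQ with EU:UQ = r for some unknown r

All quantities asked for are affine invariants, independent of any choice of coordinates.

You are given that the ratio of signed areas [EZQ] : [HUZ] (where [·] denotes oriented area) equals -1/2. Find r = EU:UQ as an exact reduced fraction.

Set H = (0, 0), E = (1, 0), Z = (0, 1); any affine frame gives the same invariant.
1. Q is the centroid of triangle EZH ⇒ Q = (1/3, 1/3)
2. With EU:UQ = r, write λ = r/(r+1) so U = E + λ·(Q−E); U is affine-linear in λ
Every point depending on U is an affine combination of U and λ-independent points, so each such coordinate is linear in λ; the λ² term in each signed area is a multiple of (Q−E)×(Q−E) = 0, so 2·[EZQ] and 2·[HUZ] are each linear in λ. Evaluating at λ=0 and λ=1:
  2·[EZQ] = 1/3,   2·[HUZ] = -2/3·λ + 1
So [EZQ]:[HUZ] = (1/3) / (-2/3·λ + 1). Setting this equal to -1/2:
  1/3 = -1/2·(-2/3·λ + 1)  ⇒  λ = 5/2
Then r = λ/(1−λ) = (5/2)/(-3/2) = -5/3. Check: with r = -5/3, U = (-2/3, 5/6) and [EZQ]:[HUZ] = -1/2 as required.

r = -5/3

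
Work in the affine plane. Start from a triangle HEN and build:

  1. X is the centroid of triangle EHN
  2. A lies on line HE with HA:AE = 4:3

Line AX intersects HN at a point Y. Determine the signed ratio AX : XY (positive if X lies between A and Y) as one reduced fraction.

AX:XY = 5/7

Work in coordinates with H = (0, 0), E = (1, 0), N = (0, 1).
1. X is the centroid of triangle EHN ⇒ X = (1/3, 1/3)
2. A lies on line HE with HA:AE = 4:3 ⇒ A = (4/7, 0)
line AX meets HN at Y = (0, 4/5)
X = A + t·(Y−A) with t = 5/12, so AX:XY = 5/12:7/12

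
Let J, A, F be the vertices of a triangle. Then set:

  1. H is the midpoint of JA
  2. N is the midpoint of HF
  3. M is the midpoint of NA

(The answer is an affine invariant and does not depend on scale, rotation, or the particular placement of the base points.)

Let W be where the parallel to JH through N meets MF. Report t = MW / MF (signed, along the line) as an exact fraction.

t = 1/3

Choose coordinates J = (0, 0), A = (1, 0), F = (0, 1).
1. H is the midpoint of JA ⇒ H = (1/2, 0)
2. N is the midpoint of HF ⇒ N = (1/4, 1/2)
3. M is the midpoint of NA ⇒ M = (5/8, 1/4)
through N parallel to JH: direction (1/2, 0); meets MF at W = (5/12, 1/2)
W = M + t·(F−M) with t = 1/3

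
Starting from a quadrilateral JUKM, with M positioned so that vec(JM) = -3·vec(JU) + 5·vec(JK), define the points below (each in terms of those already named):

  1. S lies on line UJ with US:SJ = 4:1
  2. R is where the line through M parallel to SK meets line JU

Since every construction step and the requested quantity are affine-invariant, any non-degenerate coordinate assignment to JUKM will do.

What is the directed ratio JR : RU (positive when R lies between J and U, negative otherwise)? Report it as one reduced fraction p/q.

JR:RU = -2/3

Choose coordinates J = (0, 0), U = (1, 0), K = (0, 1), M = (-3, 5).
1. S lies on line UJ with US:SJ = 4:1 ⇒ S = (1/5, 0)
2. R is where the line through M parallel to SK meets line JU ⇒ R = (-2, 0)
R = J + t·(U−J) with t = -2, so JR:RU = t:(1−t) = -2:3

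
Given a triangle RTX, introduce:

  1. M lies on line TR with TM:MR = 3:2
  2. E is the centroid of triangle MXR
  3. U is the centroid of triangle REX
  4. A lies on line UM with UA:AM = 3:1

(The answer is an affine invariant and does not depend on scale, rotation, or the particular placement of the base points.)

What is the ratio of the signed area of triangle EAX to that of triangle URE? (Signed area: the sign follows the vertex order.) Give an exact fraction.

[EAX]:[URE] = 2

Set R = (0, 0), T = (1, 0), X = (0, 1); any affine frame gives the same invariant.
1. M lies on line TR with TM:MR = 3:2 ⇒ M = (2/5, 0)
2. E is the centroid of triangle MXR ⇒ E = (2/15, 1/3)
3. U is the centroid of triangle REX ⇒ U = (2/45, 4/9)
4. A lies on line UM with UA:AM = 3:1 ⇒ A = (14/45, 1/9)
2·[EAX] = 4/45, 2·[URE] = 2/45
[EAX]:[URE] = 4/45:2/45 = 2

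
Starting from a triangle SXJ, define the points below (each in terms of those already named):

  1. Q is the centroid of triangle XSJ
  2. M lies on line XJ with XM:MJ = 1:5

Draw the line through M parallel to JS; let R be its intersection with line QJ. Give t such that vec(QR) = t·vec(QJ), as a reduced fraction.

Choose coordinates S = (0, 0), X = (1, 0), J = (0, 1).
1. Q is the centroid of triangle XSJ ⇒ Q = (1/3, 1/3)
2. M lies on line XJ with XM:MJ = 1:5 ⇒ M = (5/6, 1/6)
through M parallel to JS: direction (0, -1); meets QJ at R = (5/6, -2/3)
R = Q + t·(J−Q) with t = -3/2

t = -3/2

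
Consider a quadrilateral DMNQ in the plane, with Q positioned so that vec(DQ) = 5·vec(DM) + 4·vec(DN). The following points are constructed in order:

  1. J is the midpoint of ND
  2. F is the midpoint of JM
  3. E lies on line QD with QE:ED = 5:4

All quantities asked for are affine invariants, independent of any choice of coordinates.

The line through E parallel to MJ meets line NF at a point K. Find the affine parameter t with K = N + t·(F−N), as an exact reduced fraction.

t = -34/9

Choose coordinates D = (0, 0), M = (1, 0), N = (0, 1), Q = (5, 4).
1. J is the midpoint of ND ⇒ J = (0, 1/2)
2. F is the midpoint of JM ⇒ F = (1/2, 1/4)
3. E lies on line QD with QE:ED = 5:4 ⇒ E = (20/9, 16/9)
through E parallel to MJ: direction (-1, 1/2); meets NF at K = (-17/9, 23/6)
K = N + t·(F−N) with t = -34/9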